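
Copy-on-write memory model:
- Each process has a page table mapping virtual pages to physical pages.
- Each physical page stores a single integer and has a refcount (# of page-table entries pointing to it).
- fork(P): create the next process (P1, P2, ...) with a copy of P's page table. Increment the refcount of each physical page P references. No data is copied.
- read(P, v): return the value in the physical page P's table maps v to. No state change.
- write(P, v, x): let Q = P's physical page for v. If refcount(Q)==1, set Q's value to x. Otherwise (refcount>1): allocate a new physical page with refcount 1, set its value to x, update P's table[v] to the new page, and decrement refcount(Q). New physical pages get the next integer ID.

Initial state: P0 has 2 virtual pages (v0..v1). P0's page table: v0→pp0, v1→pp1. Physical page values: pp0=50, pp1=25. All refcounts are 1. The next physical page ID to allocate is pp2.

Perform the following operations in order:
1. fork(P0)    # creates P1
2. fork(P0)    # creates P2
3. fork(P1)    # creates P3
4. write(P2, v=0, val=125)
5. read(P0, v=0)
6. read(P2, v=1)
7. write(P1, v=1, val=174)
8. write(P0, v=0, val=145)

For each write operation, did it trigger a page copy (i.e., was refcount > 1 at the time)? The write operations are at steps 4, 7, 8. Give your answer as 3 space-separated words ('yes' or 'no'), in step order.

Op 1: fork(P0) -> P1. 2 ppages; refcounts: pp0:2 pp1:2
Op 2: fork(P0) -> P2. 2 ppages; refcounts: pp0:3 pp1:3
Op 3: fork(P1) -> P3. 2 ppages; refcounts: pp0:4 pp1:4
Op 4: write(P2, v0, 125). refcount(pp0)=4>1 -> COPY to pp2. 3 ppages; refcounts: pp0:3 pp1:4 pp2:1
Op 5: read(P0, v0) -> 50. No state change.
Op 6: read(P2, v1) -> 25. No state change.
Op 7: write(P1, v1, 174). refcount(pp1)=4>1 -> COPY to pp3. 4 ppages; refcounts: pp0:3 pp1:3 pp2:1 pp3:1
Op 8: write(P0, v0, 145). refcount(pp0)=3>1 -> COPY to pp4. 5 ppages; refcounts: pp0:2 pp1:3 pp2:1 pp3:1 pp4:1

yes yes yes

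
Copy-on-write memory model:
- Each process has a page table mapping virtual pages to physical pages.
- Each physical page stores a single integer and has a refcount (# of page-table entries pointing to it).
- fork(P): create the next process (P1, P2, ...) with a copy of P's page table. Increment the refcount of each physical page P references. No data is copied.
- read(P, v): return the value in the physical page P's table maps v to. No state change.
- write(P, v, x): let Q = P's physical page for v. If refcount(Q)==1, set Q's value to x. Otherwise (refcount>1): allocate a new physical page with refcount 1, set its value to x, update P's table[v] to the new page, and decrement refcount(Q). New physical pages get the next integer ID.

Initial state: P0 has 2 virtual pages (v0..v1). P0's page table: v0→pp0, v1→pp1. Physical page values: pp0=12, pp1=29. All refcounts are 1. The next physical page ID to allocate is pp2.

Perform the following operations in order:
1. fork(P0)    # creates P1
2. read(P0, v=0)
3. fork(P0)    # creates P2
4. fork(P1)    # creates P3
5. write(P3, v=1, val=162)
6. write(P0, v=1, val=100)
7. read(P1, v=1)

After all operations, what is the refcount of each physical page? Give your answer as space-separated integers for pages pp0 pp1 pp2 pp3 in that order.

Answer: 4 2 1 1

Derivation:
Op 1: fork(P0) -> P1. 2 ppages; refcounts: pp0:2 pp1:2
Op 2: read(P0, v0) -> 12. No state change.
Op 3: fork(P0) -> P2. 2 ppages; refcounts: pp0:3 pp1:3
Op 4: fork(P1) -> P3. 2 ppages; refcounts: pp0:4 pp1:4
Op 5: write(P3, v1, 162). refcount(pp1)=4>1 -> COPY to pp2. 3 ppages; refcounts: pp0:4 pp1:3 pp2:1
Op 6: write(P0, v1, 100). refcount(pp1)=3>1 -> COPY to pp3. 4 ppages; refcounts: pp0:4 pp1:2 pp2:1 pp3:1
Op 7: read(P1, v1) -> 29. No state change.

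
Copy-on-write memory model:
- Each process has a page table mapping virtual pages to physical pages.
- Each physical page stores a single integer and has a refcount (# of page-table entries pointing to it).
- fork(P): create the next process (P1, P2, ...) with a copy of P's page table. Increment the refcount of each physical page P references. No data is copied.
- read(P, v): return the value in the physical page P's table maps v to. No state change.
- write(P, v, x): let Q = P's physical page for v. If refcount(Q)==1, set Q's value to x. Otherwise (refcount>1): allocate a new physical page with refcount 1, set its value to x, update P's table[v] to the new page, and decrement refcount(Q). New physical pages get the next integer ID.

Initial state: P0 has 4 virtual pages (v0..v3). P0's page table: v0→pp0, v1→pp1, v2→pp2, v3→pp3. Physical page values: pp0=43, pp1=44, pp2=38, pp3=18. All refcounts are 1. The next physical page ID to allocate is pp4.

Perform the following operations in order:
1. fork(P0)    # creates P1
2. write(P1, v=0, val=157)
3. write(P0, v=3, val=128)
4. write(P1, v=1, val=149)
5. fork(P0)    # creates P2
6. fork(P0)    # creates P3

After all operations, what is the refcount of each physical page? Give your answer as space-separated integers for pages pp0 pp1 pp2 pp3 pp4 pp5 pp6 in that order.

Answer: 3 3 4 1 1 3 1

Derivation:
Op 1: fork(P0) -> P1. 4 ppages; refcounts: pp0:2 pp1:2 pp2:2 pp3:2
Op 2: write(P1, v0, 157). refcount(pp0)=2>1 -> COPY to pp4. 5 ppages; refcounts: pp0:1 pp1:2 pp2:2 pp3:2 pp4:1
Op 3: write(P0, v3, 128). refcount(pp3)=2>1 -> COPY to pp5. 6 ppages; refcounts: pp0:1 pp1:2 pp2:2 pp3:1 pp4:1 pp5:1
Op 4: write(P1, v1, 149). refcount(pp1)=2>1 -> COPY to pp6. 7 ppages; refcounts: pp0:1 pp1:1 pp2:2 pp3:1 pp4:1 pp5:1 pp6:1
Op 5: fork(P0) -> P2. 7 ppages; refcounts: pp0:2 pp1:2 pp2:3 pp3:1 pp4:1 pp5:2 pp6:1
Op 6: fork(P0) -> P3. 7 ppages; refcounts: pp0:3 pp1:3 pp2:4 pp3:1 pp4:1 pp5:3 pp6:1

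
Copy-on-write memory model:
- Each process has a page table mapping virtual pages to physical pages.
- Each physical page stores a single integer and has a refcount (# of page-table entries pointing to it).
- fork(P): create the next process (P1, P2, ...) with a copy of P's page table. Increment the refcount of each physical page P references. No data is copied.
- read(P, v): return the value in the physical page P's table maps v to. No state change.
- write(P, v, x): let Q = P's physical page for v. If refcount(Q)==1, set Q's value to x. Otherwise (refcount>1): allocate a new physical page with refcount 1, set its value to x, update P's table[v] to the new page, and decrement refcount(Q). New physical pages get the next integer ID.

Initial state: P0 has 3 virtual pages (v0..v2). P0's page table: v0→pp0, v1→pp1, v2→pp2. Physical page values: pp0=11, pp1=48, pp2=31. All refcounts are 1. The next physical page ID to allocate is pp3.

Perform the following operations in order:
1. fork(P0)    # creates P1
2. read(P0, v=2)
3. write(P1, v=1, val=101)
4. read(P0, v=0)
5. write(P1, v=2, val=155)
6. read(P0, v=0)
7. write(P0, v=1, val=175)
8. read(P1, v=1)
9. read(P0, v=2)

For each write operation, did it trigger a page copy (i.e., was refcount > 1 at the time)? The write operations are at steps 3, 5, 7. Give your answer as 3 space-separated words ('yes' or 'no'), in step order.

Op 1: fork(P0) -> P1. 3 ppages; refcounts: pp0:2 pp1:2 pp2:2
Op 2: read(P0, v2) -> 31. No state change.
Op 3: write(P1, v1, 101). refcount(pp1)=2>1 -> COPY to pp3. 4 ppages; refcounts: pp0:2 pp1:1 pp2:2 pp3:1
Op 4: read(P0, v0) -> 11. No state change.
Op 5: write(P1, v2, 155). refcount(pp2)=2>1 -> COPY to pp4. 5 ppages; refcounts: pp0:2 pp1:1 pp2:1 pp3:1 pp4:1
Op 6: read(P0, v0) -> 11. No state change.
Op 7: write(P0, v1, 175). refcount(pp1)=1 -> write in place. 5 ppages; refcounts: pp0:2 pp1:1 pp2:1 pp3:1 pp4:1
Op 8: read(P1, v1) -> 101. No state change.
Op 9: read(P0, v2) -> 31. No state change.

yes yes no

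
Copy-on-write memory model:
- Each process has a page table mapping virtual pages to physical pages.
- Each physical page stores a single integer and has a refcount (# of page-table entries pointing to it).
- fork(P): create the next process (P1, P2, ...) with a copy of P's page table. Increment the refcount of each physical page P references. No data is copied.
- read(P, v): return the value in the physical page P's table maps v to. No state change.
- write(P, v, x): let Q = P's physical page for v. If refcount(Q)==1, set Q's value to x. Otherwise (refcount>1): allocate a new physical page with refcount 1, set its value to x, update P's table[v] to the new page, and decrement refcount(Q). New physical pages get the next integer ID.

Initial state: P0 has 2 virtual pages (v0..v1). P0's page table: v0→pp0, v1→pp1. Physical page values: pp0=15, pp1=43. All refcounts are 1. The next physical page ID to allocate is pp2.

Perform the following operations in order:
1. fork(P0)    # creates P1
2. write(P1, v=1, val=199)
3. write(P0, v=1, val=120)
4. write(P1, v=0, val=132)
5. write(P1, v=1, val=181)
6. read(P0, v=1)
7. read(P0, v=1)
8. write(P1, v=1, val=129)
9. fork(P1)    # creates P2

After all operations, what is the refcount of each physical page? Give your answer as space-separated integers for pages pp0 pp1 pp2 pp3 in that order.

Op 1: fork(P0) -> P1. 2 ppages; refcounts: pp0:2 pp1:2
Op 2: write(P1, v1, 199). refcount(pp1)=2>1 -> COPY to pp2. 3 ppages; refcounts: pp0:2 pp1:1 pp2:1
Op 3: write(P0, v1, 120). refcount(pp1)=1 -> write in place. 3 ppages; refcounts: pp0:2 pp1:1 pp2:1
Op 4: write(P1, v0, 132). refcount(pp0)=2>1 -> COPY to pp3. 4 ppages; refcounts: pp0:1 pp1:1 pp2:1 pp3:1
Op 5: write(P1, v1, 181). refcount(pp2)=1 -> write in place. 4 ppages; refcounts: pp0:1 pp1:1 pp2:1 pp3:1
Op 6: read(P0, v1) -> 120. No state change.
Op 7: read(P0, v1) -> 120. No state change.
Op 8: write(P1, v1, 129). refcount(pp2)=1 -> write in place. 4 ppages; refcounts: pp0:1 pp1:1 pp2:1 pp3:1
Op 9: fork(P1) -> P2. 4 ppages; refcounts: pp0:1 pp1:1 pp2:2 pp3:2

Answer: 1 1 2 2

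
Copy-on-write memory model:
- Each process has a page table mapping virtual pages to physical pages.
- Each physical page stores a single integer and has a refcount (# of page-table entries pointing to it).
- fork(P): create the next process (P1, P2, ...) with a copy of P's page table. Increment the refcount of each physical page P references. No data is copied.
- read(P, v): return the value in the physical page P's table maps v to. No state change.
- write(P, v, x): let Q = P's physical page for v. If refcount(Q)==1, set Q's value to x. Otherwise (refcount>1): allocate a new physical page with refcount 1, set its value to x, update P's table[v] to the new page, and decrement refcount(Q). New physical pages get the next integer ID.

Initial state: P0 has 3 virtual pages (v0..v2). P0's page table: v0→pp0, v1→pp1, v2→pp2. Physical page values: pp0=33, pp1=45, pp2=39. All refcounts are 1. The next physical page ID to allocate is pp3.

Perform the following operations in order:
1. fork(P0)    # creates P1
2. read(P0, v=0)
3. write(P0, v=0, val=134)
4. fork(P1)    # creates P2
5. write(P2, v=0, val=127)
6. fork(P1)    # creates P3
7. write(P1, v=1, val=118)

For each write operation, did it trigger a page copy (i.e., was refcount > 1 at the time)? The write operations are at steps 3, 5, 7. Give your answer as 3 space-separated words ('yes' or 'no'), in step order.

Op 1: fork(P0) -> P1. 3 ppages; refcounts: pp0:2 pp1:2 pp2:2
Op 2: read(P0, v0) -> 33. No state change.
Op 3: write(P0, v0, 134). refcount(pp0)=2>1 -> COPY to pp3. 4 ppages; refcounts: pp0:1 pp1:2 pp2:2 pp3:1
Op 4: fork(P1) -> P2. 4 ppages; refcounts: pp0:2 pp1:3 pp2:3 pp3:1
Op 5: write(P2, v0, 127). refcount(pp0)=2>1 -> COPY to pp4. 5 ppages; refcounts: pp0:1 pp1:3 pp2:3 pp3:1 pp4:1
Op 6: fork(P1) -> P3. 5 ppages; refcounts: pp0:2 pp1:4 pp2:4 pp3:1 pp4:1
Op 7: write(P1, v1, 118). refcount(pp1)=4>1 -> COPY to pp5. 6 ppages; refcounts: pp0:2 pp1:3 pp2:4 pp3:1 pp4:1 pp5:1

yes yes yes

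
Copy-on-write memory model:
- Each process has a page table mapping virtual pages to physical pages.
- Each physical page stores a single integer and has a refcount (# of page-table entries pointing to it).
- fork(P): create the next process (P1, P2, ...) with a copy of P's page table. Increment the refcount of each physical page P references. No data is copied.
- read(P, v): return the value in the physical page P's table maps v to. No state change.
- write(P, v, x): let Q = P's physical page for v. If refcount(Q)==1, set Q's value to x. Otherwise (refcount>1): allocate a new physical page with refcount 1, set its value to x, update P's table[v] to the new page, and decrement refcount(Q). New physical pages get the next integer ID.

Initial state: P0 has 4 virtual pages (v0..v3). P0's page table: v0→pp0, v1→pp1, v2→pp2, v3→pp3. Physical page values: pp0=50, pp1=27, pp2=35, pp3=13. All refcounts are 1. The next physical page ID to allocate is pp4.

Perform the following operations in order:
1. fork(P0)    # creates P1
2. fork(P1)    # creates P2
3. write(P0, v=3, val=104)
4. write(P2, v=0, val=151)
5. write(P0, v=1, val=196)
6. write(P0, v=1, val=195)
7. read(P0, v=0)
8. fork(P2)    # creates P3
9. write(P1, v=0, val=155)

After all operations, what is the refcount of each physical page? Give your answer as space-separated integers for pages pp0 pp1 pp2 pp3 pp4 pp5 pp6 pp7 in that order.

Op 1: fork(P0) -> P1. 4 ppages; refcounts: pp0:2 pp1:2 pp2:2 pp3:2
Op 2: fork(P1) -> P2. 4 ppages; refcounts: pp0:3 pp1:3 pp2:3 pp3:3
Op 3: write(P0, v3, 104). refcount(pp3)=3>1 -> COPY to pp4. 5 ppages; refcounts: pp0:3 pp1:3 pp2:3 pp3:2 pp4:1
Op 4: write(P2, v0, 151). refcount(pp0)=3>1 -> COPY to pp5. 6 ppages; refcounts: pp0:2 pp1:3 pp2:3 pp3:2 pp4:1 pp5:1
Op 5: write(P0, v1, 196). refcount(pp1)=3>1 -> COPY to pp6. 7 ppages; refcounts: pp0:2 pp1:2 pp2:3 pp3:2 pp4:1 pp5:1 pp6:1
Op 6: write(P0, v1, 195). refcount(pp6)=1 -> write in place. 7 ppages; refcounts: pp0:2 pp1:2 pp2:3 pp3:2 pp4:1 pp5:1 pp6:1
Op 7: read(P0, v0) -> 50. No state change.
Op 8: fork(P2) -> P3. 7 ppages; refcounts: pp0:2 pp1:3 pp2:4 pp3:3 pp4:1 pp5:2 pp6:1
Op 9: write(P1, v0, 155). refcount(pp0)=2>1 -> COPY to pp7. 8 ppages; refcounts: pp0:1 pp1:3 pp2:4 pp3:3 pp4:1 pp5:2 pp6:1 pp7:1

Answer: 1 3 4 3 1 2 1 1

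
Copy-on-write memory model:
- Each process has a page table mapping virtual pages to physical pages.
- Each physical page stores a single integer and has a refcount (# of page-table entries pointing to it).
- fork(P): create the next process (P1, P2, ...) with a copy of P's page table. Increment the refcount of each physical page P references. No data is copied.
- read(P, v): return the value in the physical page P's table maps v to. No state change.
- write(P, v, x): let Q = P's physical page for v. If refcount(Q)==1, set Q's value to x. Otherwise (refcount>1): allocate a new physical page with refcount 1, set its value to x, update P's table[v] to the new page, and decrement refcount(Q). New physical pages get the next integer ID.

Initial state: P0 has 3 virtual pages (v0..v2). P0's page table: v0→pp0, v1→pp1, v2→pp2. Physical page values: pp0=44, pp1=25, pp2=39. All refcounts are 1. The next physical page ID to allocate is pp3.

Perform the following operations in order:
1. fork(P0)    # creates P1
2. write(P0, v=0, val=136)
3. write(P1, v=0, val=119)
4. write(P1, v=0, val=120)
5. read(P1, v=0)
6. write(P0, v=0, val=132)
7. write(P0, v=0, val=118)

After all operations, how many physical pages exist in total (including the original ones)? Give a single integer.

Answer: 4

Derivation:
Op 1: fork(P0) -> P1. 3 ppages; refcounts: pp0:2 pp1:2 pp2:2
Op 2: write(P0, v0, 136). refcount(pp0)=2>1 -> COPY to pp3. 4 ppages; refcounts: pp0:1 pp1:2 pp2:2 pp3:1
Op 3: write(P1, v0, 119). refcount(pp0)=1 -> write in place. 4 ppages; refcounts: pp0:1 pp1:2 pp2:2 pp3:1
Op 4: write(P1, v0, 120). refcount(pp0)=1 -> write in place. 4 ppages; refcounts: pp0:1 pp1:2 pp2:2 pp3:1
Op 5: read(P1, v0) -> 120. No state change.
Op 6: write(P0, v0, 132). refcount(pp3)=1 -> write in place. 4 ppages; refcounts: pp0:1 pp1:2 pp2:2 pp3:1
Op 7: write(P0, v0, 118). refcount(pp3)=1 -> write in place. 4 ppages; refcounts: pp0:1 pp1:2 pp2:2 pp3:1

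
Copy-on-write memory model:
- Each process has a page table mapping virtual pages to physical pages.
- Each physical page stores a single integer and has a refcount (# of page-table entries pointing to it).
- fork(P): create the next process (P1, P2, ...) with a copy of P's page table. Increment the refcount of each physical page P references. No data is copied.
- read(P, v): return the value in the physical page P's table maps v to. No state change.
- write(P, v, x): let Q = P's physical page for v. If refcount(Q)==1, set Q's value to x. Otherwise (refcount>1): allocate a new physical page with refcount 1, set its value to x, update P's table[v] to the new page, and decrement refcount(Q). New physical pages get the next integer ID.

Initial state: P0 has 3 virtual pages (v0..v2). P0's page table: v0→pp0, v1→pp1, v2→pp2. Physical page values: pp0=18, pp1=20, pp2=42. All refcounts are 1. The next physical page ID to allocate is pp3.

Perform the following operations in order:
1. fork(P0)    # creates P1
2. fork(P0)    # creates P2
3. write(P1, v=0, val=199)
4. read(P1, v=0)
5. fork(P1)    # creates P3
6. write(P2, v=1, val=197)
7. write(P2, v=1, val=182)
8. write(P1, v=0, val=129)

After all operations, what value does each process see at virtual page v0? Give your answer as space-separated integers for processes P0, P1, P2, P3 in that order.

Answer: 18 129 18 199

Derivation:
Op 1: fork(P0) -> P1. 3 ppages; refcounts: pp0:2 pp1:2 pp2:2
Op 2: fork(P0) -> P2. 3 ppages; refcounts: pp0:3 pp1:3 pp2:3
Op 3: write(P1, v0, 199). refcount(pp0)=3>1 -> COPY to pp3. 4 ppages; refcounts: pp0:2 pp1:3 pp2:3 pp3:1
Op 4: read(P1, v0) -> 199. No state change.
Op 5: fork(P1) -> P3. 4 ppages; refcounts: pp0:2 pp1:4 pp2:4 pp3:2
Op 6: write(P2, v1, 197). refcount(pp1)=4>1 -> COPY to pp4. 5 ppages; refcounts: pp0:2 pp1:3 pp2:4 pp3:2 pp4:1
Op 7: write(P2, v1, 182). refcount(pp4)=1 -> write in place. 5 ppages; refcounts: pp0:2 pp1:3 pp2:4 pp3:2 pp4:1
Op 8: write(P1, v0, 129). refcount(pp3)=2>1 -> COPY to pp5. 6 ppages; refcounts: pp0:2 pp1:3 pp2:4 pp3:1 pp4:1 pp5:1
P0: v0 -> pp0 = 18
P1: v0 -> pp5 = 129
P2: v0 -> pp0 = 18
P3: v0 -> pp3 = 199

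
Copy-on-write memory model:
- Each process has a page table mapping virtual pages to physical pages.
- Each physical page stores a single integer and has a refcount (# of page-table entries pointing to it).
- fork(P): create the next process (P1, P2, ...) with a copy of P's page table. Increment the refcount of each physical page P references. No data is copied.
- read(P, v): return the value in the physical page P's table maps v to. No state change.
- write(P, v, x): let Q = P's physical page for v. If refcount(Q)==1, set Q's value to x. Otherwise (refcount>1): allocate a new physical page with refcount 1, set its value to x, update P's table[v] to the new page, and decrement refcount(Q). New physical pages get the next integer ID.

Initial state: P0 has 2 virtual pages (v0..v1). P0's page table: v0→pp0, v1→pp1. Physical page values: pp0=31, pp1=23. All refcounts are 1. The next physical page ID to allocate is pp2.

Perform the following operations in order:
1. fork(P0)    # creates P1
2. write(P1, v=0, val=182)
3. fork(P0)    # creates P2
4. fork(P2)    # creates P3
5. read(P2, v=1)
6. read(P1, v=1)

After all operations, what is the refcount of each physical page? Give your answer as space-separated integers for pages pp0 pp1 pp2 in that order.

Op 1: fork(P0) -> P1. 2 ppages; refcounts: pp0:2 pp1:2
Op 2: write(P1, v0, 182). refcount(pp0)=2>1 -> COPY to pp2. 3 ppages; refcounts: pp0:1 pp1:2 pp2:1
Op 3: fork(P0) -> P2. 3 ppages; refcounts: pp0:2 pp1:3 pp2:1
Op 4: fork(P2) -> P3. 3 ppages; refcounts: pp0:3 pp1:4 pp2:1
Op 5: read(P2, v1) -> 23. No state change.
Op 6: read(P1, v1) -> 23. No state change.

Answer: 3 4 1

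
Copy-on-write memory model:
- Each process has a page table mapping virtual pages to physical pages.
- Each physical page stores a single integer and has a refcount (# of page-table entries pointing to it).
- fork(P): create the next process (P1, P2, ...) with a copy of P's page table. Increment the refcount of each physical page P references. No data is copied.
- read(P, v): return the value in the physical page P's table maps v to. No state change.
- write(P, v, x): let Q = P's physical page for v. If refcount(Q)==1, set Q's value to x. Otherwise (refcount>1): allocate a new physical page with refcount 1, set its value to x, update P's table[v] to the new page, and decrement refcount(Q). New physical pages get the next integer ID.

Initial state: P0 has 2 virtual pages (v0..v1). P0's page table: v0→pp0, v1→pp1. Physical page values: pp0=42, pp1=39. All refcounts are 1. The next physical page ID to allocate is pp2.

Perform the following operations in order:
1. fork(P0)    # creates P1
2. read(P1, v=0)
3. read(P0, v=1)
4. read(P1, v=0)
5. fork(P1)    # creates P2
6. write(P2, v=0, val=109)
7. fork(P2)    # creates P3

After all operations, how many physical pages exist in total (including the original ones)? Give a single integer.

Op 1: fork(P0) -> P1. 2 ppages; refcounts: pp0:2 pp1:2
Op 2: read(P1, v0) -> 42. No state change.
Op 3: read(P0, v1) -> 39. No state change.
Op 4: read(P1, v0) -> 42. No state change.
Op 5: fork(P1) -> P2. 2 ppages; refcounts: pp0:3 pp1:3
Op 6: write(P2, v0, 109). refcount(pp0)=3>1 -> COPY to pp2. 3 ppages; refcounts: pp0:2 pp1:3 pp2:1
Op 7: fork(P2) -> P3. 3 ppages; refcounts: pp0:2 pp1:4 pp2:2

Answer: 3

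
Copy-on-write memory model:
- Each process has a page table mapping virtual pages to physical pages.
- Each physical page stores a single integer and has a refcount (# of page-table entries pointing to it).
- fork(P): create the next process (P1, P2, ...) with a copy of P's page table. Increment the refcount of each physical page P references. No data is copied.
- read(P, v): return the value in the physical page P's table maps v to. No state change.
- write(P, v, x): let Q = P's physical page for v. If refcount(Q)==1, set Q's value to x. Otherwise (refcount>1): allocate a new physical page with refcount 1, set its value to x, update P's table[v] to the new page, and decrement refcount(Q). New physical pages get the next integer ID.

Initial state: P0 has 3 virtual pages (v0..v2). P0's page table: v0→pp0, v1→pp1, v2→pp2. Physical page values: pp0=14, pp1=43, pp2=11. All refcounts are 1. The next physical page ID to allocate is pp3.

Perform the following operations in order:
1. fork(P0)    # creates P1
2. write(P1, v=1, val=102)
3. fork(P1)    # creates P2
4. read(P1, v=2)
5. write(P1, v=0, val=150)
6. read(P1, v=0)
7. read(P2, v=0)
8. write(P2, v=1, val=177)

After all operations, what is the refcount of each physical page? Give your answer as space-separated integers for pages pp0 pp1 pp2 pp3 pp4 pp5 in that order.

Answer: 2 1 3 1 1 1

Derivation:
Op 1: fork(P0) -> P1. 3 ppages; refcounts: pp0:2 pp1:2 pp2:2
Op 2: write(P1, v1, 102). refcount(pp1)=2>1 -> COPY to pp3. 4 ppages; refcounts: pp0:2 pp1:1 pp2:2 pp3:1
Op 3: fork(P1) -> P2. 4 ppages; refcounts: pp0:3 pp1:1 pp2:3 pp3:2
Op 4: read(P1, v2) -> 11. No state change.
Op 5: write(P1, v0, 150). refcount(pp0)=3>1 -> COPY to pp4. 5 ppages; refcounts: pp0:2 pp1:1 pp2:3 pp3:2 pp4:1
Op 6: read(P1, v0) -> 150. No state change.
Op 7: read(P2, v0) -> 14. No state change.
Op 8: write(P2, v1, 177). refcount(pp3)=2>1 -> COPY to pp5. 6 ppages; refcounts: pp0:2 pp1:1 pp2:3 pp3:1 pp4:1 pp5:1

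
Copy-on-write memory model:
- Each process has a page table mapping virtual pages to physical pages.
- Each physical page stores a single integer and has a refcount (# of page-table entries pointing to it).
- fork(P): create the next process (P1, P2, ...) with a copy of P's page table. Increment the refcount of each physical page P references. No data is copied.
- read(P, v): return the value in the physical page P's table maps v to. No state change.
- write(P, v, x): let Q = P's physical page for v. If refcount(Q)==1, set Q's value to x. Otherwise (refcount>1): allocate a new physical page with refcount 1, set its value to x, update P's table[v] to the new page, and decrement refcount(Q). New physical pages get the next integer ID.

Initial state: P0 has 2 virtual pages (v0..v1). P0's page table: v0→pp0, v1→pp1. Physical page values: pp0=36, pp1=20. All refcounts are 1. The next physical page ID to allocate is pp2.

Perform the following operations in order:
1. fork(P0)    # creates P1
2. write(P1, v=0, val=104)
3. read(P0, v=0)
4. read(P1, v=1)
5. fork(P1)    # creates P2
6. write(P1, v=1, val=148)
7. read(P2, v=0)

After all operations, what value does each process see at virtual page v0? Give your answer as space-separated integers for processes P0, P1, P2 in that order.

Op 1: fork(P0) -> P1. 2 ppages; refcounts: pp0:2 pp1:2
Op 2: write(P1, v0, 104). refcount(pp0)=2>1 -> COPY to pp2. 3 ppages; refcounts: pp0:1 pp1:2 pp2:1
Op 3: read(P0, v0) -> 36. No state change.
Op 4: read(P1, v1) -> 20. No state change.
Op 5: fork(P1) -> P2. 3 ppages; refcounts: pp0:1 pp1:3 pp2:2
Op 6: write(P1, v1, 148). refcount(pp1)=3>1 -> COPY to pp3. 4 ppages; refcounts: pp0:1 pp1:2 pp2:2 pp3:1
Op 7: read(P2, v0) -> 104. No state change.
P0: v0 -> pp0 = 36
P1: v0 -> pp2 = 104
P2: v0 -> pp2 = 104

Answer: 36 104 104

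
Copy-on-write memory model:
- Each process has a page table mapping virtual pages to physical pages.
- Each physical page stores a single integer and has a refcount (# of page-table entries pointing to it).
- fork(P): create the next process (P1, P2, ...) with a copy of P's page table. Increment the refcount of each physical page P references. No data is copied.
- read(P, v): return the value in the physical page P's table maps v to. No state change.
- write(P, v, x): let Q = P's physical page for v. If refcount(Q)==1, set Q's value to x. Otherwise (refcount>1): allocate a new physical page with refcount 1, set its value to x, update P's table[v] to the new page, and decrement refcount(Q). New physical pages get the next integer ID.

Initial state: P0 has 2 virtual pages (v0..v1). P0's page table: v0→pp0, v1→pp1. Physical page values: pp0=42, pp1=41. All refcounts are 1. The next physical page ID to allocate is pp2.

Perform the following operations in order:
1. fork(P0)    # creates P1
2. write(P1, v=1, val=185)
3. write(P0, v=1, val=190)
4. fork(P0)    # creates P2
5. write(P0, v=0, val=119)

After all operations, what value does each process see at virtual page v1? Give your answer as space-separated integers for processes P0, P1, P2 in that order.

Answer: 190 185 190

Derivation:
Op 1: fork(P0) -> P1. 2 ppages; refcounts: pp0:2 pp1:2
Op 2: write(P1, v1, 185). refcount(pp1)=2>1 -> COPY to pp2. 3 ppages; refcounts: pp0:2 pp1:1 pp2:1
Op 3: write(P0, v1, 190). refcount(pp1)=1 -> write in place. 3 ppages; refcounts: pp0:2 pp1:1 pp2:1
Op 4: fork(P0) -> P2. 3 ppages; refcounts: pp0:3 pp1:2 pp2:1
Op 5: write(P0, v0, 119). refcount(pp0)=3>1 -> COPY to pp3. 4 ppages; refcounts: pp0:2 pp1:2 pp2:1 pp3:1
P0: v1 -> pp1 = 190
P1: v1 -> pp2 = 185
P2: v1 -> pp1 = 190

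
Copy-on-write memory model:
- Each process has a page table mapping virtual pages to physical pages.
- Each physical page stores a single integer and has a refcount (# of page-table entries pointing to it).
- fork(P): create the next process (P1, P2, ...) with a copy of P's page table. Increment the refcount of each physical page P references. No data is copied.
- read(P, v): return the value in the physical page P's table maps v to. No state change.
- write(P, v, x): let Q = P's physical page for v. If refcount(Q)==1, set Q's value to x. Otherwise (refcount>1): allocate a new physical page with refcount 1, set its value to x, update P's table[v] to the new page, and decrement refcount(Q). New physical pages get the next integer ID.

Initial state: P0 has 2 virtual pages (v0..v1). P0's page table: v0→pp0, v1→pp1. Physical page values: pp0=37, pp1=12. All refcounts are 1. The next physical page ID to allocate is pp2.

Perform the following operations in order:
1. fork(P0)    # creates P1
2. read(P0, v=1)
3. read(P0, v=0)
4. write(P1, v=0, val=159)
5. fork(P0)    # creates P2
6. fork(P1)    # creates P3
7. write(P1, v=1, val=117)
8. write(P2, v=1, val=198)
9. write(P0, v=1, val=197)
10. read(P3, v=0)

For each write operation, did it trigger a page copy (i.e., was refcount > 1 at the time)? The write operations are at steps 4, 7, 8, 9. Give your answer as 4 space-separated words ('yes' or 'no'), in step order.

Op 1: fork(P0) -> P1. 2 ppages; refcounts: pp0:2 pp1:2
Op 2: read(P0, v1) -> 12. No state change.
Op 3: read(P0, v0) -> 37. No state change.
Op 4: write(P1, v0, 159). refcount(pp0)=2>1 -> COPY to pp2. 3 ppages; refcounts: pp0:1 pp1:2 pp2:1
Op 5: fork(P0) -> P2. 3 ppages; refcounts: pp0:2 pp1:3 pp2:1
Op 6: fork(P1) -> P3. 3 ppages; refcounts: pp0:2 pp1:4 pp2:2
Op 7: write(P1, v1, 117). refcount(pp1)=4>1 -> COPY to pp3. 4 ppages; refcounts: pp0:2 pp1:3 pp2:2 pp3:1
Op 8: write(P2, v1, 198). refcount(pp1)=3>1 -> COPY to pp4. 5 ppages; refcounts: pp0:2 pp1:2 pp2:2 pp3:1 pp4:1
Op 9: write(P0, v1, 197). refcount(pp1)=2>1 -> COPY to pp5. 6 ppages; refcounts: pp0:2 pp1:1 pp2:2 pp3:1 pp4:1 pp5:1
Op 10: read(P3, v0) -> 159. No state change.

yes yes yes yes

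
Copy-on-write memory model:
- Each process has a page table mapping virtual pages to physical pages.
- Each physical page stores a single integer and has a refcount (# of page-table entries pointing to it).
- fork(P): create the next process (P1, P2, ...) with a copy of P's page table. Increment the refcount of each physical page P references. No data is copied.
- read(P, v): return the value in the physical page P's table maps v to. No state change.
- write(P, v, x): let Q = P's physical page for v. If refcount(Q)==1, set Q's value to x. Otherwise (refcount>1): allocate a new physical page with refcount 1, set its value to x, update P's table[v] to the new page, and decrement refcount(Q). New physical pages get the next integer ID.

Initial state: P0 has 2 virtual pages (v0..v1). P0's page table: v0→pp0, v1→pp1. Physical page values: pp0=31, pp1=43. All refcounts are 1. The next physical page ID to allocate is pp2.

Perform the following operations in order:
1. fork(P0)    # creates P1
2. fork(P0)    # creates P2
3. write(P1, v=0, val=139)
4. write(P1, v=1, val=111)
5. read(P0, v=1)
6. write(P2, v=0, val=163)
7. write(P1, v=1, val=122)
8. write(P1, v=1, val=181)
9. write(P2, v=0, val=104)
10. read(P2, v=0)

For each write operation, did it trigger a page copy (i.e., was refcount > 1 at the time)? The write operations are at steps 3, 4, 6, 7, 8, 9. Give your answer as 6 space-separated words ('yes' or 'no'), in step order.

Op 1: fork(P0) -> P1. 2 ppages; refcounts: pp0:2 pp1:2
Op 2: fork(P0) -> P2. 2 ppages; refcounts: pp0:3 pp1:3
Op 3: write(P1, v0, 139). refcount(pp0)=3>1 -> COPY to pp2. 3 ppages; refcounts: pp0:2 pp1:3 pp2:1
Op 4: write(P1, v1, 111). refcount(pp1)=3>1 -> COPY to pp3. 4 ppages; refcounts: pp0:2 pp1:2 pp2:1 pp3:1
Op 5: read(P0, v1) -> 43. No state change.
Op 6: write(P2, v0, 163). refcount(pp0)=2>1 -> COPY to pp4. 5 ppages; refcounts: pp0:1 pp1:2 pp2:1 pp3:1 pp4:1
Op 7: write(P1, v1, 122). refcount(pp3)=1 -> write in place. 5 ppages; refcounts: pp0:1 pp1:2 pp2:1 pp3:1 pp4:1
Op 8: write(P1, v1, 181). refcount(pp3)=1 -> write in place. 5 ppages; refcounts: pp0:1 pp1:2 pp2:1 pp3:1 pp4:1
Op 9: write(P2, v0, 104). refcount(pp4)=1 -> write in place. 5 ppages; refcounts: pp0:1 pp1:2 pp2:1 pp3:1 pp4:1
Op 10: read(P2, v0) -> 104. No state change.

yes yes yes no no no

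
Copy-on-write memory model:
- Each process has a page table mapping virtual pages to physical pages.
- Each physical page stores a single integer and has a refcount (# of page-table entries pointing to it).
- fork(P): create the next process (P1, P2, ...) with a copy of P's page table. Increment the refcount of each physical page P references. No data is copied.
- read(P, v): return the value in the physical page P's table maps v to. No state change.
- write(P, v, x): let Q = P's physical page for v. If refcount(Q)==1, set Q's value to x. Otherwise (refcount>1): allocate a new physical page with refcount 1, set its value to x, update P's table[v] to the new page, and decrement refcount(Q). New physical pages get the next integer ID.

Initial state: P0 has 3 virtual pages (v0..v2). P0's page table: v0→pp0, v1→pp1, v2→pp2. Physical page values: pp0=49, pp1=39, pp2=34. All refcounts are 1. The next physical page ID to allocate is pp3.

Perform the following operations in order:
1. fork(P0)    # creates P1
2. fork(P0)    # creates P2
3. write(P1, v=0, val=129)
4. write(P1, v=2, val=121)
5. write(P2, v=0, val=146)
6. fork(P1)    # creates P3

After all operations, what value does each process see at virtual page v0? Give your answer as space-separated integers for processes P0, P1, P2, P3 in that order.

Op 1: fork(P0) -> P1. 3 ppages; refcounts: pp0:2 pp1:2 pp2:2
Op 2: fork(P0) -> P2. 3 ppages; refcounts: pp0:3 pp1:3 pp2:3
Op 3: write(P1, v0, 129). refcount(pp0)=3>1 -> COPY to pp3. 4 ppages; refcounts: pp0:2 pp1:3 pp2:3 pp3:1
Op 4: write(P1, v2, 121). refcount(pp2)=3>1 -> COPY to pp4. 5 ppages; refcounts: pp0:2 pp1:3 pp2:2 pp3:1 pp4:1
Op 5: write(P2, v0, 146). refcount(pp0)=2>1 -> COPY to pp5. 6 ppages; refcounts: pp0:1 pp1:3 pp2:2 pp3:1 pp4:1 pp5:1
Op 6: fork(P1) -> P3. 6 ppages; refcounts: pp0:1 pp1:4 pp2:2 pp3:2 pp4:2 pp5:1
P0: v0 -> pp0 = 49
P1: v0 -> pp3 = 129
P2: v0 -> pp5 = 146
P3: v0 -> pp3 = 129

Answer: 49 129 146 129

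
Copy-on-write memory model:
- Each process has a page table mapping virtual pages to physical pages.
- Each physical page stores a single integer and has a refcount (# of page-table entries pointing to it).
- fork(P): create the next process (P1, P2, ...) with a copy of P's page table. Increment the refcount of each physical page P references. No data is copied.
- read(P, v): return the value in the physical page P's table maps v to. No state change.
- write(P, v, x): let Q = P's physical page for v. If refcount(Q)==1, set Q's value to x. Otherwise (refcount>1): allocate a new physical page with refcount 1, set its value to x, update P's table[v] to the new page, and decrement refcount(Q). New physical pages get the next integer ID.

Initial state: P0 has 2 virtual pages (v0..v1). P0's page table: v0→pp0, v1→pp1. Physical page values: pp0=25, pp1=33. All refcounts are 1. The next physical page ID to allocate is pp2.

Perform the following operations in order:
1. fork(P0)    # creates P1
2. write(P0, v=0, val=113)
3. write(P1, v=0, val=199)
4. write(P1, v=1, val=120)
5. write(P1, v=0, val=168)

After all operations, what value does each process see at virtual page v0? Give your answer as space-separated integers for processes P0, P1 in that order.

Op 1: fork(P0) -> P1. 2 ppages; refcounts: pp0:2 pp1:2
Op 2: write(P0, v0, 113). refcount(pp0)=2>1 -> COPY to pp2. 3 ppages; refcounts: pp0:1 pp1:2 pp2:1
Op 3: write(P1, v0, 199). refcount(pp0)=1 -> write in place. 3 ppages; refcounts: pp0:1 pp1:2 pp2:1
Op 4: write(P1, v1, 120). refcount(pp1)=2>1 -> COPY to pp3. 4 ppages; refcounts: pp0:1 pp1:1 pp2:1 pp3:1
Op 5: write(P1, v0, 168). refcount(pp0)=1 -> write in place. 4 ppages; refcounts: pp0:1 pp1:1 pp2:1 pp3:1
P0: v0 -> pp2 = 113
P1: v0 -> pp0 = 168

Answer: 113 168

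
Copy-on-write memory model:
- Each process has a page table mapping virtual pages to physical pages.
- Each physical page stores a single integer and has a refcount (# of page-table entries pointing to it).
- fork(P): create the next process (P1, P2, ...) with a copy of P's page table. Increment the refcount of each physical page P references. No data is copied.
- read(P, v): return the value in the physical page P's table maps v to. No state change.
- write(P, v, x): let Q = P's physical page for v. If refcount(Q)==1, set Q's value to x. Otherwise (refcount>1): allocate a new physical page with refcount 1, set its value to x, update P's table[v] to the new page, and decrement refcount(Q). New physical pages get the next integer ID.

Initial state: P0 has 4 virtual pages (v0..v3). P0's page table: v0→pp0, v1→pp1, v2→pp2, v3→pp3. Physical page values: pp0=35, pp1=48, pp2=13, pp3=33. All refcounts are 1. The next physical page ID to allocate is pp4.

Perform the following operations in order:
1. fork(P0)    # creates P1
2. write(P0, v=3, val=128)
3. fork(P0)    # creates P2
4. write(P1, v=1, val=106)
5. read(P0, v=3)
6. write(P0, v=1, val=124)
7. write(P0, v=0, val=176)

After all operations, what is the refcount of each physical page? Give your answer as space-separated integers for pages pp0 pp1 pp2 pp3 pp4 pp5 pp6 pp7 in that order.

Answer: 2 1 3 1 2 1 1 1

Derivation:
Op 1: fork(P0) -> P1. 4 ppages; refcounts: pp0:2 pp1:2 pp2:2 pp3:2
Op 2: write(P0, v3, 128). refcount(pp3)=2>1 -> COPY to pp4. 5 ppages; refcounts: pp0:2 pp1:2 pp2:2 pp3:1 pp4:1
Op 3: fork(P0) -> P2. 5 ppages; refcounts: pp0:3 pp1:3 pp2:3 pp3:1 pp4:2
Op 4: write(P1, v1, 106). refcount(pp1)=3>1 -> COPY to pp5. 6 ppages; refcounts: pp0:3 pp1:2 pp2:3 pp3:1 pp4:2 pp5:1
Op 5: read(P0, v3) -> 128. No state change.
Op 6: write(P0, v1, 124). refcount(pp1)=2>1 -> COPY to pp6. 7 ppages; refcounts: pp0:3 pp1:1 pp2:3 pp3:1 pp4:2 pp5:1 pp6:1
Op 7: write(P0, v0, 176). refcount(pp0)=3>1 -> COPY to pp7. 8 ppages; refcounts: pp0:2 pp1:1 pp2:3 pp3:1 pp4:2 pp5:1 pp6:1 pp7:1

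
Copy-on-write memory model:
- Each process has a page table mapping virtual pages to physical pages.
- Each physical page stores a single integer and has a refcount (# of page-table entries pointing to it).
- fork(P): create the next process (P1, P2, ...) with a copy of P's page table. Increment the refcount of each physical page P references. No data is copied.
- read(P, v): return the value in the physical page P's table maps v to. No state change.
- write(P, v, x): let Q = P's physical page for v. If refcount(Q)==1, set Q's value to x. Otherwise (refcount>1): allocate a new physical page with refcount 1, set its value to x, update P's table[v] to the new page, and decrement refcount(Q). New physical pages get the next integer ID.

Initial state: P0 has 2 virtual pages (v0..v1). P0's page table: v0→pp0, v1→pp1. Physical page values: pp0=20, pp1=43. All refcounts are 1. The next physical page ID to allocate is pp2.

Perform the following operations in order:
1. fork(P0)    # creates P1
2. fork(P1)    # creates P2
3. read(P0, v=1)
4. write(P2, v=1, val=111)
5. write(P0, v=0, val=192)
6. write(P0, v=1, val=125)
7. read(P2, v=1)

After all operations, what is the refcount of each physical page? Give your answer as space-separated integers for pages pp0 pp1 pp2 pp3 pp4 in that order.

Answer: 2 1 1 1 1

Derivation:
Op 1: fork(P0) -> P1. 2 ppages; refcounts: pp0:2 pp1:2
Op 2: fork(P1) -> P2. 2 ppages; refcounts: pp0:3 pp1:3
Op 3: read(P0, v1) -> 43. No state change.
Op 4: write(P2, v1, 111). refcount(pp1)=3>1 -> COPY to pp2. 3 ppages; refcounts: pp0:3 pp1:2 pp2:1
Op 5: write(P0, v0, 192). refcount(pp0)=3>1 -> COPY to pp3. 4 ppages; refcounts: pp0:2 pp1:2 pp2:1 pp3:1
Op 6: write(P0, v1, 125). refcount(pp1)=2>1 -> COPY to pp4. 5 ppages; refcounts: pp0:2 pp1:1 pp2:1 pp3:1 pp4:1
Op 7: read(P2, v1) -> 111. No state change.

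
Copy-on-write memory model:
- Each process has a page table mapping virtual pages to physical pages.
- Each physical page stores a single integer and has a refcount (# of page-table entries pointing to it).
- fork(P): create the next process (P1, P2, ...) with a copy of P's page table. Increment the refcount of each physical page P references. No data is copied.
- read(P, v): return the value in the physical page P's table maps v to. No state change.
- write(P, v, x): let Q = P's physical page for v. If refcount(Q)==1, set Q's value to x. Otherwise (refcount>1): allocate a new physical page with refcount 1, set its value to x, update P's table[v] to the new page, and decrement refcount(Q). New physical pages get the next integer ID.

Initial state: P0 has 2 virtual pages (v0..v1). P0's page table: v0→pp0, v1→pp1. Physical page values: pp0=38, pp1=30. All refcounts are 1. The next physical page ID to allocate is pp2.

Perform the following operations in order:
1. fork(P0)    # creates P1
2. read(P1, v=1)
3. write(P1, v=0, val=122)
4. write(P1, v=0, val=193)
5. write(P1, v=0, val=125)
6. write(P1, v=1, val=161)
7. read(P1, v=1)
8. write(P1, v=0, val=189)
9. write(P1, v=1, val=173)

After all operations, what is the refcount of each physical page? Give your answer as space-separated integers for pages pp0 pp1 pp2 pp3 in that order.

Answer: 1 1 1 1

Derivation:
Op 1: fork(P0) -> P1. 2 ppages; refcounts: pp0:2 pp1:2
Op 2: read(P1, v1) -> 30. No state change.
Op 3: write(P1, v0, 122). refcount(pp0)=2>1 -> COPY to pp2. 3 ppages; refcounts: pp0:1 pp1:2 pp2:1
Op 4: write(P1, v0, 193). refcount(pp2)=1 -> write in place. 3 ppages; refcounts: pp0:1 pp1:2 pp2:1
Op 5: write(P1, v0, 125). refcount(pp2)=1 -> write in place. 3 ppages; refcounts: pp0:1 pp1:2 pp2:1
Op 6: write(P1, v1, 161). refcount(pp1)=2>1 -> COPY to pp3. 4 ppages; refcounts: pp0:1 pp1:1 pp2:1 pp3:1
Op 7: read(P1, v1) -> 161. No state change.
Op 8: write(P1, v0, 189). refcount(pp2)=1 -> write in place. 4 ppages; refcounts: pp0:1 pp1:1 pp2:1 pp3:1
Op 9: write(P1, v1, 173). refcount(pp3)=1 -> write in place. 4 ppages; refcounts: pp0:1 pp1:1 pp2:1 pp3:1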